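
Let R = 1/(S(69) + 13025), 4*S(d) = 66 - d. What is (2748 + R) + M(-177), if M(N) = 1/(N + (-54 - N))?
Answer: 7730726143/2813238 ≈ 2748.0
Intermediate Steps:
S(d) = 33/2 - d/4 (S(d) = (66 - d)/4 = 33/2 - d/4)
M(N) = -1/54 (M(N) = 1/(-54) = -1/54)
R = 4/52097 (R = 1/((33/2 - 1/4*69) + 13025) = 1/((33/2 - 69/4) + 13025) = 1/(-3/4 + 13025) = 1/(52097/4) = 4/52097 ≈ 7.6780e-5)
(2748 + R) + M(-177) = (2748 + 4/52097) - 1/54 = 143162560/52097 - 1/54 = 7730726143/2813238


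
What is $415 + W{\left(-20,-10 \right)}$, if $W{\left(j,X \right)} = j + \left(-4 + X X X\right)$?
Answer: $-609$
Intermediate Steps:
$W{\left(j,X \right)} = -4 + j + X^{3}$ ($W{\left(j,X \right)} = j + \left(-4 + X^{2} X\right) = j + \left(-4 + X^{3}\right) = -4 + j + X^{3}$)
$415 + W{\left(-20,-10 \right)} = 415 - \left(24 + 1000\right) = 415 - 1024 = -609$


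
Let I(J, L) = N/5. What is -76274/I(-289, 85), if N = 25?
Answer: -76274/5 ≈ -15255.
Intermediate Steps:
I(J, L) = 5 (I(J, L) = 25/5 = 25*(⅕) = 5)
-76274/I(-289, 85) = -76274/5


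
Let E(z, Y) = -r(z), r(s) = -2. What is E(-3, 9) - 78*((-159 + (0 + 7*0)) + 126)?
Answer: 2576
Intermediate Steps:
E(z, Y) = 2 (E(z, Y) = -1*(-2) = 2)
E(-3, 9) - 78*((-159 + (0 + 7*0)) + 126) = 2 - 78*((-159 + (0 + 7*0)) + 126) = 2 - 78*((-159 + (0 + 0)) + 126) = 2 - 78*((-159 + 0) + 126) = 2 - 78*(-159 + 126) = 2 - 78*(-33) = 2 + 2574 = 2576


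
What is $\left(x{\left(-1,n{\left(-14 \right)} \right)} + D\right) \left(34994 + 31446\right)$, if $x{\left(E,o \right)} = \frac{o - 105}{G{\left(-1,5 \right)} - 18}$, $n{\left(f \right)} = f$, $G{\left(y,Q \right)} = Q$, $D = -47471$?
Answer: $- \frac{40993745760}{13} \approx -3.1534 \cdot 10^{9}$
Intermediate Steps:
$x{\left(E,o \right)} = \frac{105}{13} - \frac{o}{13}$ ($x{\left(E,o \right)} = \frac{o - 105}{5 - 18} = \frac{-105 + o}{-13} = \left(-105 + o\right) \left(- \frac{1}{13}\right) = \frac{105}{13} - \frac{o}{13}$)
$\left(x{\left(-1,n{\left(-14 \right)} \right)} + D\right) \left(34994 + 31446\right) = \left(\left(\frac{105}{13} - - \frac{14}{13}\right) - 47471\right) \left(34994 + 31446\right) = \left(\left(\frac{105}{13} + \frac{14}{13}\right) - 47471\right) 66440 = \left(\frac{119}{13} - 47471\right) 66440 = \left(- \frac{617004}{13}\right) 66440 = - \frac{40993745760}{13}$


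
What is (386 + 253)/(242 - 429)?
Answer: -639/187 ≈ -3.4171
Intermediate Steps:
(386 + 253)/(242 - 429) = 639/(-187) = 639*(-1/187) = -639/187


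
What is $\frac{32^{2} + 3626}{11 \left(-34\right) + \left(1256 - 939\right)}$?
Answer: $- \frac{1550}{19} \approx -81.579$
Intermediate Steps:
$\frac{32^{2} + 3626}{11 \left(-34\right) + \left(1256 - 939\right)} = \frac{1024 + 3626}{-374 + 317} = \frac{4650}{-57} = 4650 \left(- \frac{1}{57}\right) = - \frac{1550}{19}$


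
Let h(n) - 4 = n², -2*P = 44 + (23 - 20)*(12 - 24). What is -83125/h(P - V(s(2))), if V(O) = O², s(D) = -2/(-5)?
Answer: -51953125/13316 ≈ -3901.6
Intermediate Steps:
P = -4 (P = -(44 + (23 - 20)*(12 - 24))/2 = -(44 + 3*(-12))/2 = -(44 - 36)/2 = -½*8 = -4)
s(D) = ⅖ (s(D) = -2*(-⅕) = ⅖)
h(n) = 4 + n²
-83125/h(P - V(s(2))) = -83125/(4 + (-4 - (⅖)²)²) = -83125/(4 + (-4 - 1*4/25)²) = -83125/(4 + (-4 - 4/25)²) = -83125/(4 + (-104/25)²) = -83125/(4 + 10816/625) = -83125/13316/625 = -83125*625/13316 = -51953125/13316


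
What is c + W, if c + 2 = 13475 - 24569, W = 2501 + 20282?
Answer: 11687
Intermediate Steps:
W = 22783
c = -11096 (c = -2 + (13475 - 24569) = -2 - 11094 = -11096)
c + W = -11096 + 22783 = 11687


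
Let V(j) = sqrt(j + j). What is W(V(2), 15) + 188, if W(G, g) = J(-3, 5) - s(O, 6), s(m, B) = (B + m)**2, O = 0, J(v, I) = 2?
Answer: 154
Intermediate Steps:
V(j) = sqrt(2)*sqrt(j) (V(j) = sqrt(2*j) = sqrt(2)*sqrt(j))
W(G, g) = -34 (W(G, g) = 2 - (6 + 0)**2 = 2 - 1*6**2 = 2 - 1*36 = 2 - 36 = -34)
W(V(2), 15) + 188 = -34 + 188 = 154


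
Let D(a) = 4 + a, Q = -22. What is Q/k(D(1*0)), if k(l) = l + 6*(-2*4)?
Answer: ½ ≈ 0.50000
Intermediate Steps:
k(l) = -48 + l (k(l) = l + 6*(-8) = l - 48 = -48 + l)
Q/k(D(1*0)) = -22/(-48 + (4 + 1*0)) = -22/(-48 + (4 + 0)) = -22/(-48 + 4) = -22/(-44) = -22*(-1/44) = ½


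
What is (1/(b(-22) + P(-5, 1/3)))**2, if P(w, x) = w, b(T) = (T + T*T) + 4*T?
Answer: 1/136161 ≈ 7.3442e-6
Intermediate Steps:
b(T) = T**2 + 5*T (b(T) = (T + T**2) + 4*T = T**2 + 5*T)
(1/(b(-22) + P(-5, 1/3)))**2 = (1/(-22*(5 - 22) - 5))**2 = (1/(-22*(-17) - 5))**2 = (1/(374 - 5))**2 = (1/369)**2 = 1/136161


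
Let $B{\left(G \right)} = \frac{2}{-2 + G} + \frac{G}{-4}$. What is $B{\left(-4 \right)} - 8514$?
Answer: $- \frac{25540}{3} \approx -8513.3$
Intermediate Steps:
$B{\left(G \right)} = \frac{2}{-2 + G} - \frac{G}{4}$ ($B{\left(G \right)} = \frac{2}{-2 + G} + G \left(- \frac{1}{4}\right) = \frac{2}{-2 + G} - \frac{G}{4}$)
$B{\left(-4 \right)} - 8514 = \frac{8 - \left(-4\right)^{2} + 2 \left(-4\right)}{4 \left(-2 - 4\right)} - 8514 = \frac{8 - 16 - 8}{4 \left(-6\right)} - 8514 = \frac{1}{4} \left(- \frac{1}{6}\right) \left(8 - 16 - 8\right) - 8514 = \frac{1}{4} \left(- \frac{1}{6}\right) \left(-16\right) - 8514 = \frac{2}{3} - 8514 = - \frac{25540}{3}$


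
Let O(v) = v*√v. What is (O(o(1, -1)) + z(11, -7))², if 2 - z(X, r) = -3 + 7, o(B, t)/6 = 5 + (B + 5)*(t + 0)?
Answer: -212 + 24*I*√6 ≈ -212.0 + 58.788*I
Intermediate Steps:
o(B, t) = 30 + 6*t*(5 + B) (o(B, t) = 6*(5 + (B + 5)*(t + 0)) = 6*(5 + (5 + B)*t) = 6*(5 + t*(5 + B)) = 30 + 6*t*(5 + B))
O(v) = v^(3/2)
z(X, r) = -2 (z(X, r) = 2 - (-3 + 7) = 2 - 1*4 = 2 - 4 = -2)
(O(o(1, -1)) + z(11, -7))² = ((30 + 30*(-1) + 6*1*(-1))^(3/2) - 2)² = ((30 - 30 - 6)^(3/2) - 2)² = ((-6)^(3/2) - 2)² = (-6*I*√6 - 2)² = (-2 - 6*I*√6)²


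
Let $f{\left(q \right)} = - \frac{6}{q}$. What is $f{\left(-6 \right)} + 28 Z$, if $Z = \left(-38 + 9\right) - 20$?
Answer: $-1371$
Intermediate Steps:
$Z = -49$ ($Z = -29 - 20 = -49$)
$f{\left(-6 \right)} + 28 Z = - \frac{6}{-6} + 28 \left(-49\right) = \left(-6\right) \left(- \frac{1}{6}\right) - 1372 = 1 - 1372 = -1371$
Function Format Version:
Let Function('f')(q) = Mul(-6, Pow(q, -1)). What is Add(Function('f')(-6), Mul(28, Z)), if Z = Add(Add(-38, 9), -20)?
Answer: -1371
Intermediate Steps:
Z = -49 (Z = Add(-29, -20) = -49)
Add(Function('f')(-6), Mul(28, Z)) = Add(Mul(-6, Pow(-6, -1)), Mul(28, -49)) = Add(Mul(-6, Rational(-1, 6)), -1372) = Add(1, -1372) = -1371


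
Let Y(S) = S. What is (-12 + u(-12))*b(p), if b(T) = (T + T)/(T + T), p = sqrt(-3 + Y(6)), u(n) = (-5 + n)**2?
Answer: 277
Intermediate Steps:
p = sqrt(3) (p = sqrt(-3 + 6) = sqrt(3) ≈ 1.7320)
b(T) = 1 (b(T) = (2*T)/((2*T)) = (1/(2*T))*(2*T) = 1)
(-12 + u(-12))*b(p) = (-12 + (-5 - 12)**2)*1 = (-12 + (-17)**2)*1 = (-12 + 289)*1 = 277*1 = 277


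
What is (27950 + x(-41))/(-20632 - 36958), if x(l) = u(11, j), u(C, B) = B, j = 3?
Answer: -27953/57590 ≈ -0.48538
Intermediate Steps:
x(l) = 3
(27950 + x(-41))/(-20632 - 36958) = (27950 + 3)/(-20632 - 36958) = 27953/(-57590) = 27953*(-1/57590) = -27953/57590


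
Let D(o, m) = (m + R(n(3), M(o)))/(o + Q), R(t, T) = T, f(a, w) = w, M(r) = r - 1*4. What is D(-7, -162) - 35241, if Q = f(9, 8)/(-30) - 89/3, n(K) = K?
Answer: -19520919/554 ≈ -35236.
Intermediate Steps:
M(r) = -4 + r (M(r) = r - 4 = -4 + r)
Q = -449/15 (Q = 8/(-30) - 89/3 = 8*(-1/30) - 89*1/3 = -4/15 - 89/3 = -449/15 ≈ -29.933)
D(o, m) = (-4 + m + o)/(-449/15 + o) (D(o, m) = (m + (-4 + o))/(o - 449/15) = (-4 + m + o)/(-449/15 + o))
D(-7, -162) - 35241 = 15*(-4 - 162 - 7)/(-449 + 15*(-7)) - 35241 = 15*(-173)/(-449 - 105) - 35241 = 15*(-173)/(-554) - 35241 = 15*(-1/554)*(-173) - 35241 = 2595/554 - 35241 = -19520919/554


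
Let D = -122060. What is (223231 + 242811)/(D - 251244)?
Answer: -233021/186652 ≈ -1.2484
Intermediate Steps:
(223231 + 242811)/(D - 251244) = (223231 + 242811)/(-122060 - 251244) = 466042/(-373304) = 466042*(-1/373304) = -233021/186652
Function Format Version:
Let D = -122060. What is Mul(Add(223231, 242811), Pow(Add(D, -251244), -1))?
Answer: Rational(-233021, 186652) ≈ -1.2484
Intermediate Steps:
Mul(Add(223231, 242811), Pow(Add(D, -251244), -1)) = Mul(Add(223231, 242811), Pow(Add(-122060, -251244), -1)) = Mul(466042, Pow(-373304, -1)) = Mul(466042, Rational(-1, 373304)) = Rational(-233021, 186652)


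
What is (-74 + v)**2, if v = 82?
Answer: 64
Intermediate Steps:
(-74 + v)**2 = (-74 + 82)**2 = 8**2 = 64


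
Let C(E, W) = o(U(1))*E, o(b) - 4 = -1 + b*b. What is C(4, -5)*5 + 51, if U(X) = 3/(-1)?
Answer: 291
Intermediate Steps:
U(X) = -3 (U(X) = 3*(-1) = -3)
o(b) = 3 + b² (o(b) = 4 + (-1 + b*b) = 4 + (-1 + b²) = 3 + b²)
C(E, W) = 12*E (C(E, W) = (3 + (-3)²)*E = (3 + 9)*E = 12*E)
C(4, -5)*5 + 51 = (12*4)*5 + 51 = 48*5 + 51 = 240 + 51 = 291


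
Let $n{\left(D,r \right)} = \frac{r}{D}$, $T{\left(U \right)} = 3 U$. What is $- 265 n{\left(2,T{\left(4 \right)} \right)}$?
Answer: $-1590$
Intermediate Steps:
$- 265 n{\left(2,T{\left(4 \right)} \right)} = - 265 \frac{3 \cdot 4}{2} = - 265 \cdot 12 \cdot \frac{1}{2} = \left(-265\right) 6 = -1590$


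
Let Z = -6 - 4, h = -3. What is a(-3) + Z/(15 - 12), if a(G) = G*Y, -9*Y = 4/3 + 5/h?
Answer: -31/9 ≈ -3.4444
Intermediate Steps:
Y = 1/27 (Y = -(4/3 + 5/(-3))/9 = -(4*(⅓) + 5*(-⅓))/9 = -(4/3 - 5/3)/9 = -⅑*(-⅓) = 1/27 ≈ 0.037037)
Z = -10
a(G) = G/27 (a(G) = G*(1/27) = G/27)
a(-3) + Z/(15 - 12) = (1/27)*(-3) - 10/(15 - 12) = -⅑ - 10/3 = -31/9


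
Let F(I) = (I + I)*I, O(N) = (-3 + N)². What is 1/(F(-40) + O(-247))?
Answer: 1/65700 ≈ 1.5221e-5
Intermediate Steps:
F(I) = 2*I² (F(I) = (2*I)*I = 2*I²)
1/(F(-40) + O(-247)) = 1/(2*(-40)² + (-3 - 247)²) = 1/(2*1600 + (-250)²) = 1/(3200 + 62500) = 1/65700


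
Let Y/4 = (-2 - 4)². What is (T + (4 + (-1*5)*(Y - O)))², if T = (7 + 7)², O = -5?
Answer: 297025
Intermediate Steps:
Y = 144 (Y = 4*(-2 - 4)² = 4*(-6)² = 4*36 = 144)
T = 196 (T = 14² = 196)
(T + (4 + (-1*5)*(Y - O)))² = (196 + (4 + (-1*5)*(144 - 1*(-5))))² = (196 + (4 - 5*(144 + 5)))² = (196 + (4 - 5*149))² = (196 + (4 - 745))² = (196 - 741)² = (-545)² = 297025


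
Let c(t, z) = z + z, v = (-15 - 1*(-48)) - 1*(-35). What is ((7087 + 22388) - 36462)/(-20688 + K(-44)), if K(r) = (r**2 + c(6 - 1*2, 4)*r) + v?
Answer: 6987/19036 ≈ 0.36704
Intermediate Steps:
v = 68 (v = (-15 + 48) + 35 = 33 + 35 = 68)
c(t, z) = 2*z
K(r) = 68 + r**2 + 8*r (K(r) = (r**2 + (2*4)*r) + 68 = (r**2 + 8*r) + 68 = 68 + r**2 + 8*r)
((7087 + 22388) - 36462)/(-20688 + K(-44)) = ((7087 + 22388) - 36462)/(-20688 + (68 + (-44)**2 + 8*(-44))) = (29475 - 36462)/(-20688 + (68 + 1936 - 352)) = -6987/(-20688 + 1652) = -6987/(-19036) = -6987*(-1/19036) = 6987/19036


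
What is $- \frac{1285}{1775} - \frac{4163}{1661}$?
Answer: $- \frac{1904742}{589655} \approx -3.2303$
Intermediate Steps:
$- \frac{1285}{1775} - \frac{4163}{1661} = \left(-1285\right) \frac{1}{1775} - \frac{4163}{1661} = - \frac{257}{355} - \frac{4163}{1661} = - \frac{1904742}{589655}$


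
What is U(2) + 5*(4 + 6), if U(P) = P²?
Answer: 54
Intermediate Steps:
U(2) + 5*(4 + 6) = 2² + 5*(4 + 6) = 4 + 5*10 = 4 + 50 = 54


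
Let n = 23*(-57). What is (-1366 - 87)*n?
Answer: 1904883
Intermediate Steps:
n = -1311
(-1366 - 87)*n = (-1366 - 87)*(-1311) = -1453*(-1311) = 1904883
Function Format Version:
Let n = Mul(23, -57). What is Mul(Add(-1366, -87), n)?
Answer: 1904883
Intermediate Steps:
n = -1311
Mul(Add(-1366, -87), n) = Mul(Add(-1366, -87), -1311) = Mul(-1453, -1311) = 1904883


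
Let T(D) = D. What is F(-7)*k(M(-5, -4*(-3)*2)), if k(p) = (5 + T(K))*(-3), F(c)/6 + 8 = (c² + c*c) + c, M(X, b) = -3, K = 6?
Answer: -16434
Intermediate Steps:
F(c) = -48 + 6*c + 12*c² (F(c) = -48 + 6*((c² + c*c) + c) = -48 + 6*((c² + c²) + c) = -48 + 6*(2*c² + c) = -48 + 6*(c + 2*c²) = -48 + (6*c + 12*c²) = -48 + 6*c + 12*c²)
k(p) = -33 (k(p) = (5 + 6)*(-3) = 11*(-3) = -33)
F(-7)*k(M(-5, -4*(-3)*2)) = (-48 + 6*(-7) + 12*(-7)²)*(-33) = (-48 - 42 + 12*49)*(-33) = (-48 - 42 + 588)*(-33) = 498*(-33) = -16434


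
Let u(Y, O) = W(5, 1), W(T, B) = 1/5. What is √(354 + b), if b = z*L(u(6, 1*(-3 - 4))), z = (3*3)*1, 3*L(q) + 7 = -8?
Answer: √309 ≈ 17.578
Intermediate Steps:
W(T, B) = ⅕
u(Y, O) = ⅕
L(q) = -5 (L(q) = -7/3 + (⅓)*(-8) = -7/3 - 8/3 = -5)
z = 9 (z = 9*1 = 9)
b = -45 (b = 9*(-5) = -45)
√(354 + b) = √(354 - 45) = √309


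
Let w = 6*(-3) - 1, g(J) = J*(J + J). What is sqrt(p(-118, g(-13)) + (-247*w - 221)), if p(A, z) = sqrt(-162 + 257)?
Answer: sqrt(4472 + sqrt(95)) ≈ 66.946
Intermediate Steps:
g(J) = 2*J**2 (g(J) = J*(2*J) = 2*J**2)
p(A, z) = sqrt(95)
w = -19 (w = -18 - 1 = -19)
sqrt(p(-118, g(-13)) + (-247*w - 221)) = sqrt(sqrt(95) + (-247*(-19) - 221)) = sqrt(sqrt(95) + (4693 - 221)) = sqrt(sqrt(95) + 4472) = sqrt(4472 + sqrt(95))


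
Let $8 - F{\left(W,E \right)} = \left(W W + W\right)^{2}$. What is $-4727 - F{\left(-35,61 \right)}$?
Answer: $1411365$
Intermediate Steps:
$F{\left(W,E \right)} = 8 - \left(W + W^{2}\right)^{2}$ ($F{\left(W,E \right)} = 8 - \left(W W + W\right)^{2} = 8 - \left(W^{2} + W\right)^{2} = 8 - \left(W + W^{2}\right)^{2}$)
$-4727 - F{\left(-35,61 \right)} = -4727 - \left(8 - \left(-35\right)^{2} \left(1 - 35\right)^{2}\right) = -4727 - \left(8 - 1225 \left(-34\right)^{2}\right) = -4727 - \left(8 - 1225 \cdot 1156\right) = -4727 - \left(8 - 1416100\right) = -4727 - -1416092 = -4727 + 1416092 = 1411365$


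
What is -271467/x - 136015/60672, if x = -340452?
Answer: -118397353/81967872 ≈ -1.4444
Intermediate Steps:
-271467/x - 136015/60672 = -271467/(-340452) - 136015/60672 = -271467*(-1/340452) - 136015*1/60672 = 4309/5404 - 136015/60672 = -118397353/81967872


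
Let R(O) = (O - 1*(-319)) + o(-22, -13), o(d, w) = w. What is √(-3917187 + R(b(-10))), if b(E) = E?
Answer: 11*I*√32371 ≈ 1979.1*I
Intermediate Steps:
R(O) = 306 + O (R(O) = (O - 1*(-319)) - 13 = (O + 319) - 13 = (319 + O) - 13 = 306 + O)
√(-3917187 + R(b(-10))) = √(-3917187 + (306 - 10)) = √(-3917187 + 296) = √(-3916891) = 11*I*√32371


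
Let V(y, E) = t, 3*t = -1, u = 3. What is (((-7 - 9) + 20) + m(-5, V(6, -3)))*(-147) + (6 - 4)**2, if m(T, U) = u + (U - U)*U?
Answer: -1025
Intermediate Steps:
t = -1/3 (t = (1/3)*(-1) = -1/3 ≈ -0.33333)
V(y, E) = -1/3
m(T, U) = 3 (m(T, U) = 3 + (U - U)*U = 3 + 0*U = 3 + 0 = 3)
(((-7 - 9) + 20) + m(-5, V(6, -3)))*(-147) + (6 - 4)**2 = (((-7 - 9) + 20) + 3)*(-147) + (6 - 4)**2 = ((-16 + 20) + 3)*(-147) + 2**2 = (4 + 3)*(-147) + 4 = 7*(-147) + 4 = -1029 + 4 = -1025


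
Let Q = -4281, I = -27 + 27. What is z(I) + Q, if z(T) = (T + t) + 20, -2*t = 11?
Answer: -8533/2 ≈ -4266.5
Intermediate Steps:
t = -11/2 (t = -½*11 = -11/2 ≈ -5.5000)
I = 0
z(T) = 29/2 + T (z(T) = (T - 11/2) + 20 = (-11/2 + T) + 20 = 29/2 + T)
z(I) + Q = (29/2 + 0) - 4281 = 29/2 - 4281 = -8533/2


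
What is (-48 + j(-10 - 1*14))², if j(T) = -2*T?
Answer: 0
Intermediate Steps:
(-48 + j(-10 - 1*14))² = (-48 - 2*(-10 - 1*14))² = (-48 - 2*(-10 - 14))² = (-48 - 2*(-24))² = (-48 + 48)² = 0² = 0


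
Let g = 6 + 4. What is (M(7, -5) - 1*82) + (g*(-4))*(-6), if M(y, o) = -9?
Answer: 149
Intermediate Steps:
g = 10
(M(7, -5) - 1*82) + (g*(-4))*(-6) = (-9 - 1*82) + (10*(-4))*(-6) = (-9 - 82) - 40*(-6) = -91 + 240 = 149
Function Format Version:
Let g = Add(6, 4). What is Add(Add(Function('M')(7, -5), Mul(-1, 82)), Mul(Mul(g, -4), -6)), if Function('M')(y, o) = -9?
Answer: 149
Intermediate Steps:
g = 10
Add(Add(Function('M')(7, -5), Mul(-1, 82)), Mul(Mul(g, -4), -6)) = Add(Add(-9, Mul(-1, 82)), Mul(Mul(10, -4), -6)) = Add(Add(-9, -82), Mul(-40, -6)) = Add(-91, 240) = 149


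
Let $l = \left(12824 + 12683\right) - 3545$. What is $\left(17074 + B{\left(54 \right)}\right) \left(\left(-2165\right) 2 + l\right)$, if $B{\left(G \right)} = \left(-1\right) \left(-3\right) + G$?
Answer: $302053792$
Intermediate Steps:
$l = 21962$ ($l = 25507 - 3545 = 21962$)
$B{\left(G \right)} = 3 + G$
$\left(17074 + B{\left(54 \right)}\right) \left(\left(-2165\right) 2 + l\right) = \left(17074 + \left(3 + 54\right)\right) \left(\left(-2165\right) 2 + 21962\right) = \left(17074 + 57\right) \left(-4330 + 21962\right) = 17131 \cdot 17632 = 302053792$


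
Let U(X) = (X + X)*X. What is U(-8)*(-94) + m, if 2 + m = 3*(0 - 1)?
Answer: -12037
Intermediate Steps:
U(X) = 2*X² (U(X) = (2*X)*X = 2*X²)
m = -5 (m = -2 + 3*(0 - 1) = -2 + 3*(-1) = -2 - 3 = -5)
U(-8)*(-94) + m = (2*(-8)²)*(-94) - 5 = (2*64)*(-94) - 5 = 128*(-94) - 5 = -12032 - 5 = -12037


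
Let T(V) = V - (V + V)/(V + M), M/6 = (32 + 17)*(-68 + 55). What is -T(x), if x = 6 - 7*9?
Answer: 73739/1293 ≈ 57.029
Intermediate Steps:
M = -3822 (M = 6*((32 + 17)*(-68 + 55)) = 6*(49*(-13)) = 6*(-637) = -3822)
x = -57 (x = 6 - 63 = -57)
T(V) = V - 2*V/(-3822 + V) (T(V) = V - (V + V)/(V - 3822) = V - 2*V/(-3822 + V))
-T(x) = -(-57)*(-3824 - 57)/(-3822 - 57) = -(-57)*(-3881)/(-3879) = -(-57)*(-1)*(-3881)/3879 = -1*(-73739/1293) = 73739/1293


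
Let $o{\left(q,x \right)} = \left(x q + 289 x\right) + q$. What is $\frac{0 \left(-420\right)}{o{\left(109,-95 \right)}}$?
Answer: $0$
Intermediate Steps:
$o{\left(q,x \right)} = q + 289 x + q x$ ($o{\left(q,x \right)} = \left(q x + 289 x\right) + q = \left(289 x + q x\right) + q = q + 289 x + q x$)
$\frac{0 \left(-420\right)}{o{\left(109,-95 \right)}} = \frac{0 \left(-420\right)}{109 + 289 \left(-95\right) + 109 \left(-95\right)} = \frac{0}{109 - 27455 - 10355} = \frac{0}{-37701} = 0 \left(- \frac{1}{37701}\right) = 0$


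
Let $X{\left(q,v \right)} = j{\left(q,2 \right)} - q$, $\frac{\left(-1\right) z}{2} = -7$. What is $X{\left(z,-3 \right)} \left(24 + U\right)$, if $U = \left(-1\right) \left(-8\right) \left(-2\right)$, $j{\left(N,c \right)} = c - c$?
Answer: $-112$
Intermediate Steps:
$z = 14$ ($z = \left(-2\right) \left(-7\right) = 14$)
$j{\left(N,c \right)} = 0$
$X{\left(q,v \right)} = - q$ ($X{\left(q,v \right)} = 0 - q = - q$)
$U = -16$ ($U = 8 \left(-2\right) = -16$)
$X{\left(z,-3 \right)} \left(24 + U\right) = \left(-1\right) 14 \left(24 - 16\right) = \left(-14\right) 8 = -112$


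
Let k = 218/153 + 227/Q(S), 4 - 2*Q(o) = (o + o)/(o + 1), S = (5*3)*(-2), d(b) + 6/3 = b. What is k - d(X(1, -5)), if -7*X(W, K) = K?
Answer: 1018811/4284 ≈ 237.82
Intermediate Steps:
X(W, K) = -K/7
d(b) = -2 + b
S = -30 (S = 15*(-2) = -30)
Q(o) = 2 - o/(1 + o) (Q(o) = 2 - (o + o)/(2*(o + 1)) = 2 - 2*o/(2*(1 + o)) = 2 - o/(1 + o))
k = 1013303/4284 (k = 218/153 + 227/(((2 - 30)/(1 - 30))) = 218*(1/153) + 227/((-28/(-29))) = 218/153 + 227/((-1/29*(-28))) = 218/153 + 227/(28/29) = 218/153 + 227*(29/28) = 218/153 + 6583/28 = 1013303/4284 ≈ 236.53)
k - d(X(1, -5)) = 1013303/4284 - (-2 - 1/7*(-5)) = 1013303/4284 - (-2 + 5/7) = 1013303/4284 - 1*(-9/7) = 1013303/4284 + 9/7 = 1018811/4284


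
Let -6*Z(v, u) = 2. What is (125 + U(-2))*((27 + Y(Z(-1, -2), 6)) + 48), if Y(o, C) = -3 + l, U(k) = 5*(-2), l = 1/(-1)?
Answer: 8165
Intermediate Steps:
l = -1
Z(v, u) = -⅓ (Z(v, u) = -⅙*2 = -⅓)
U(k) = -10
Y(o, C) = -4 (Y(o, C) = -3 - 1 = -4)
(125 + U(-2))*((27 + Y(Z(-1, -2), 6)) + 48) = (125 - 10)*((27 - 4) + 48) = 115*(23 + 48) = 115*71 = 8165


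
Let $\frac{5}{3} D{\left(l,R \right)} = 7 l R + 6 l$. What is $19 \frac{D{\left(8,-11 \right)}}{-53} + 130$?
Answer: $\frac{66826}{265} \approx 252.17$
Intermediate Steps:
$D{\left(l,R \right)} = \frac{18 l}{5} + \frac{21 R l}{5}$ ($D{\left(l,R \right)} = \frac{3 \left(7 l R + 6 l\right)}{5} = \frac{3 \left(7 R l + 6 l\right)}{5} = \frac{3 \left(6 l + 7 R l\right)}{5} = \frac{18 l}{5} + \frac{21 R l}{5}$)
$19 \frac{D{\left(8,-11 \right)}}{-53} + 130 = 19 \frac{\frac{3}{5} \cdot 8 \left(6 + 7 \left(-11\right)\right)}{-53} + 130 = 19 \cdot \frac{3}{5} \cdot 8 \left(6 - 77\right) \left(- \frac{1}{53}\right) + 130 = 19 \cdot \frac{3}{5} \cdot 8 \left(-71\right) \left(- \frac{1}{53}\right) + 130 = 19 \left(\left(- \frac{1704}{5}\right) \left(- \frac{1}{53}\right)\right) + 130 = 19 \cdot \frac{1704}{265} + 130 = \frac{32376}{265} + 130 = \frac{66826}{265}$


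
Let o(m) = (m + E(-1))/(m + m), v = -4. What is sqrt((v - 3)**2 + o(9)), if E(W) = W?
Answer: sqrt(445)/3 ≈ 7.0317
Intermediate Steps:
o(m) = (-1 + m)/(2*m) (o(m) = (m - 1)/(m + m) = (-1 + m)/((2*m)) = (-1 + m)*(1/(2*m)) = (-1 + m)/(2*m))
sqrt((v - 3)**2 + o(9)) = sqrt((-4 - 3)**2 + (1/2)*(-1 + 9)/9) = sqrt((-7)**2 + (1/2)*(1/9)*8) = sqrt(49 + 4/9) = sqrt(445/9) = sqrt(445)/3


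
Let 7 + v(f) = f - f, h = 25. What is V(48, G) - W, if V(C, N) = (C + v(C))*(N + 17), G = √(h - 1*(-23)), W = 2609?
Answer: -1912 + 164*√3 ≈ -1627.9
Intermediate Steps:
G = 4*√3 (G = √(25 - 1*(-23)) = √(25 + 23) = √48 = 4*√3 ≈ 6.9282)
v(f) = -7 (v(f) = -7 + (f - f) = -7 + 0 = -7)
V(C, N) = (-7 + C)*(17 + N) (V(C, N) = (C - 7)*(N + 17) = (-7 + C)*(17 + N))
V(48, G) - W = (-119 - 28*√3 + 17*48 + 48*(4*√3)) - 1*2609 = (-119 - 28*√3 + 816 + 192*√3) - 2609 = (697 + 164*√3) - 2609 = -1912 + 164*√3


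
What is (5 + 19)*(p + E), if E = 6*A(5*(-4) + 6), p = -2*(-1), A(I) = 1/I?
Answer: 264/7 ≈ 37.714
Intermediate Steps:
p = 2
E = -3/7 (E = 6/(5*(-4) + 6) = 6/(-20 + 6) = 6/(-14) = 6*(-1/14) = -3/7 ≈ -0.42857)
(5 + 19)*(p + E) = (5 + 19)*(2 - 3/7) = 24*(11/7) = 264/7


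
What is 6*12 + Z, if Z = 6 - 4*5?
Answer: 58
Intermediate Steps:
Z = -14 (Z = 6 - 20 = -14)
6*12 + Z = 6*12 - 14 = 72 - 14 = 58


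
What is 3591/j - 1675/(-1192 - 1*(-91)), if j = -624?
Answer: -969497/229008 ≈ -4.2335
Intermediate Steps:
3591/j - 1675/(-1192 - 1*(-91)) = 3591/(-624) - 1675/(-1192 - 1*(-91)) = 3591*(-1/624) - 1675/(-1192 + 91) = -1197/208 - 1675/(-1101) = -1197/208 - 1675*(-1/1101) = -1197/208 + 1675/1101 = -969497/229008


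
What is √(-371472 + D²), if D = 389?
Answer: I*√220151 ≈ 469.2*I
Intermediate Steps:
√(-371472 + D²) = √(-371472 + 389²) = √(-371472 + 151321) = √(-220151) = I*√220151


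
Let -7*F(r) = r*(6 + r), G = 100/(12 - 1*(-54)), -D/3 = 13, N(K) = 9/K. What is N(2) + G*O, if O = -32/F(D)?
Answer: 404639/84942 ≈ 4.7637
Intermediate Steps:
D = -39 (D = -3*13 = -39)
G = 50/33 (G = 100/(12 + 54) = 100/66 = 100*(1/66) = 50/33 ≈ 1.5152)
F(r) = -r*(6 + r)/7
O = 224/1287 (O = -32*7/(39*(6 - 39)) = -32/((-1/7*(-39)*(-33))) = -32/(-1287/7) = -32*(-7/1287) = 224/1287 ≈ 0.17405)
N(2) + G*O = 9/2 + (50/33)*(224/1287) = 9*(1/2) + 11200/42471 = 9/2 + 11200/42471 = 404639/84942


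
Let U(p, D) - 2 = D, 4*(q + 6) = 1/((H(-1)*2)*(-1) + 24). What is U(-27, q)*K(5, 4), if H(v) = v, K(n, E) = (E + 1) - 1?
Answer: -415/26 ≈ -15.962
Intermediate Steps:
K(n, E) = E (K(n, E) = (1 + E) - 1 = E)
q = -623/104 (q = -6 + 1/(4*(-1*2*(-1) + 24)) = -6 + 1/(4*(-2*(-1) + 24)) = -6 + 1/(4*(2 + 24)) = -6 + (¼)/26 = -6 + (¼)*(1/26) = -6 + 1/104 = -623/104 ≈ -5.9904)
U(p, D) = 2 + D
U(-27, q)*K(5, 4) = (2 - 623/104)*4 = -415/104*4 = -415/26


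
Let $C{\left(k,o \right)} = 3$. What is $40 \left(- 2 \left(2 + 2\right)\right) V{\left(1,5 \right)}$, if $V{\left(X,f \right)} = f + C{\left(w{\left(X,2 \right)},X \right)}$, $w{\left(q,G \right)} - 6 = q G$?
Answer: $-2560$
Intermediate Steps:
$w{\left(q,G \right)} = 6 + G q$ ($w{\left(q,G \right)} = 6 + q G = 6 + G q$)
$V{\left(X,f \right)} = 3 + f$ ($V{\left(X,f \right)} = f + 3 = 3 + f$)
$40 \left(- 2 \left(2 + 2\right)\right) V{\left(1,5 \right)} = 40 \left(- 2 \left(2 + 2\right)\right) \left(3 + 5\right) = 40 \left(\left(-2\right) 4\right) 8 = 40 \left(-8\right) 8 = \left(-320\right) 8 = -2560$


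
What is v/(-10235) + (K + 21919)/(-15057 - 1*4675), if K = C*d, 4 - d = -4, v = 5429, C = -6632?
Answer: 2377103/2269180 ≈ 1.0476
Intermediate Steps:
d = 8 (d = 4 - 1*(-4) = 4 + 4 = 8)
K = -53056 (K = -6632*8 = -53056)
v/(-10235) + (K + 21919)/(-15057 - 1*4675) = 5429/(-10235) + (-53056 + 21919)/(-15057 - 1*4675) = 5429*(-1/10235) - 31137/(-15057 - 4675) = -61/115 - 31137/(-19732) = -61/115 - 31137*(-1/19732) = -61/115 + 31137/19732 = 2377103/2269180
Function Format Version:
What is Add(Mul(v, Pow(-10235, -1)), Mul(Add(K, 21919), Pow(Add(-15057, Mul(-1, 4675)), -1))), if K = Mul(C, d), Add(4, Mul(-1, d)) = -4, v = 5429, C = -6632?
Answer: Rational(2377103, 2269180) ≈ 1.0476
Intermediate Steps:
d = 8 (d = Add(4, Mul(-1, -4)) = Add(4, 4) = 8)
K = -53056 (K = Mul(-6632, 8) = -53056)
Add(Mul(v, Pow(-10235, -1)), Mul(Add(K, 21919), Pow(Add(-15057, Mul(-1, 4675)), -1))) = Add(Mul(5429, Pow(-10235, -1)), Mul(Add(-53056, 21919), Pow(Add(-15057, Mul(-1, 4675)), -1))) = Add(Mul(5429, Rational(-1, 10235)), Mul(-31137, Pow(Add(-15057, -4675), -1))) = Add(Rational(-61, 115), Mul(-31137, Pow(-19732, -1))) = Add(Rational(-61, 115), Mul(-31137, Rational(-1, 19732))) = Add(Rational(-61, 115), Rational(31137, 19732)) = Rational(2377103, 2269180)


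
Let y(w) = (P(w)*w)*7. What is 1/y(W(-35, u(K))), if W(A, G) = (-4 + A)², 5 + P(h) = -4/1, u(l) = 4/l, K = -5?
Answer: -1/95823 ≈ -1.0436e-5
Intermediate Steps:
P(h) = -9 (P(h) = -5 - 4/1 = -5 - 4*1 = -5 - 4 = -9)
y(w) = -63*w (y(w) = -9*w*7 = -63*w)
1/y(W(-35, u(K))) = 1/(-63*(-4 - 35)²) = 1/(-63*(-39)²) = 1/(-63*1521) = 1/(-95823) = -1/95823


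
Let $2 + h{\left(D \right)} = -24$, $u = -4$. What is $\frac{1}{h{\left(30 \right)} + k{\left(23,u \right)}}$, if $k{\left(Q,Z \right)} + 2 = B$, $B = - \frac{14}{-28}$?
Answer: $- \frac{2}{55} \approx -0.036364$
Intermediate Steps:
$h{\left(D \right)} = -26$ ($h{\left(D \right)} = -2 - 24 = -26$)
$B = \frac{1}{2}$ ($B = \left(-14\right) \left(- \frac{1}{28}\right) = \frac{1}{2} \approx 0.5$)
$k{\left(Q,Z \right)} = - \frac{3}{2}$ ($k{\left(Q,Z \right)} = -2 + \frac{1}{2} = - \frac{3}{2}$)
$\frac{1}{h{\left(30 \right)} + k{\left(23,u \right)}} = \frac{1}{-26 - \frac{3}{2}} = \frac{1}{- \frac{55}{2}} = - \frac{2}{55}$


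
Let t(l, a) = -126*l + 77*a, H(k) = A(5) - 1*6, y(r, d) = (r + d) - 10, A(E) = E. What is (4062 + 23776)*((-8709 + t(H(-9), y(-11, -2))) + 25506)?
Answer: 421801376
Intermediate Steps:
y(r, d) = -10 + d + r (y(r, d) = (d + r) - 10 = -10 + d + r)
H(k) = -1 (H(k) = 5 - 1*6 = 5 - 6 = -1)
(4062 + 23776)*((-8709 + t(H(-9), y(-11, -2))) + 25506) = (4062 + 23776)*((-8709 + (-126*(-1) + 77*(-10 - 2 - 11))) + 25506) = 27838*((-8709 + (126 + 77*(-23))) + 25506) = 27838*((-8709 + (126 - 1771)) + 25506) = 27838*((-8709 - 1645) + 25506) = 27838*(-10354 + 25506) = 27838*15152 = 421801376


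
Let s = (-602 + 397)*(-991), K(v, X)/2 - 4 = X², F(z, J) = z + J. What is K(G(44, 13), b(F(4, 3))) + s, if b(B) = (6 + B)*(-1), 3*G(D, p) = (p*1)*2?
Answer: 203501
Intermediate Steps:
G(D, p) = 2*p/3 (G(D, p) = ((p*1)*2)/3 = (p*2)/3 = (2*p)/3 = 2*p/3)
F(z, J) = J + z
b(B) = -6 - B
K(v, X) = 8 + 2*X²
s = 203155 (s = -205*(-991) = 203155)
K(G(44, 13), b(F(4, 3))) + s = (8 + 2*(-6 - (3 + 4))²) + 203155 = (8 + 2*(-6 - 1*7)²) + 203155 = (8 + 2*(-6 - 7)²) + 203155 = (8 + 2*(-13)²) + 203155 = (8 + 2*169) + 203155 = (8 + 338) + 203155 = 346 + 203155 = 203501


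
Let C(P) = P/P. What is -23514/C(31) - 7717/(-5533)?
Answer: -130095245/5533 ≈ -23513.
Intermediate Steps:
C(P) = 1
-23514/C(31) - 7717/(-5533) = -23514/1 - 7717/(-5533) = -23514*1 - 7717*(-1/5533) = -23514 + 7717/5533 = -130095245/5533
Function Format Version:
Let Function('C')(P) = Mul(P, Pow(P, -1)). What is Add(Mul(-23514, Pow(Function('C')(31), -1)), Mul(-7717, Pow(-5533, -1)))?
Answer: Rational(-130095245, 5533) ≈ -23513.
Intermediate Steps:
Function('C')(P) = 1
Add(Mul(-23514, Pow(Function('C')(31), -1)), Mul(-7717, Pow(-5533, -1))) = Add(Mul(-23514, Pow(1, -1)), Mul(-7717, Pow(-5533, -1))) = Add(Mul(-23514, 1), Mul(-7717, Rational(-1, 5533))) = Add(-23514, Rational(7717, 5533)) = Rational(-130095245, 5533)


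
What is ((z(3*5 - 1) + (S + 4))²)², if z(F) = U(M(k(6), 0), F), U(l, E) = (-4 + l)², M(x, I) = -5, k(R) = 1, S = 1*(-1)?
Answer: 49787136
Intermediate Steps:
S = -1
z(F) = 81 (z(F) = (-4 - 5)² = (-9)² = 81)
((z(3*5 - 1) + (S + 4))²)² = ((81 + (-1 + 4))²)² = ((81 + 3)²)² = (84²)² = 7056² = 49787136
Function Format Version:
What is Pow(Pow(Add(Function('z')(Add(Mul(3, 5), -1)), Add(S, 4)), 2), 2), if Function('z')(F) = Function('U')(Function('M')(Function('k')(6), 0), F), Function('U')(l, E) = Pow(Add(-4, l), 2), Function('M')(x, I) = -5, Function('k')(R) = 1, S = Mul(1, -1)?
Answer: 49787136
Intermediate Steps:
S = -1
Function('z')(F) = 81 (Function('z')(F) = Pow(Add(-4, -5), 2) = Pow(-9, 2) = 81)
Pow(Pow(Add(Function('z')(Add(Mul(3, 5), -1)), Add(S, 4)), 2), 2) = Pow(Pow(Add(81, Add(-1, 4)), 2), 2) = Pow(Pow(Add(81, 3), 2), 2) = Pow(Pow(84, 2), 2) = Pow(7056, 2) = 49787136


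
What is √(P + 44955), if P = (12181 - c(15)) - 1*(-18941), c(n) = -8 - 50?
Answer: √76135 ≈ 275.93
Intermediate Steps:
c(n) = -58
P = 31180 (P = (12181 - 1*(-58)) - 1*(-18941) = (12181 + 58) + 18941 = 12239 + 18941 = 31180)
√(P + 44955) = √(31180 + 44955) = √76135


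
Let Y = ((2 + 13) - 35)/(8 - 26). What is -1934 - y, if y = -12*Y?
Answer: -5762/3 ≈ -1920.7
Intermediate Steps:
Y = 10/9 (Y = (15 - 35)/(-18) = -20*(-1/18) = 10/9 ≈ 1.1111)
y = -40/3 (y = -12*10/9 = -40/3 ≈ -13.333)
-1934 - y = -1934 - 1*(-40/3) = -1934 + 40/3 = -5762/3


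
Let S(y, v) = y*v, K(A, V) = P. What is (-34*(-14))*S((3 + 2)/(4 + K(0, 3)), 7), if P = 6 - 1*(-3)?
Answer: 16660/13 ≈ 1281.5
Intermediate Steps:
P = 9 (P = 6 + 3 = 9)
K(A, V) = 9
S(y, v) = v*y
(-34*(-14))*S((3 + 2)/(4 + K(0, 3)), 7) = (-34*(-14))*(7*((3 + 2)/(4 + 9))) = 476*(7*(5/13)) = 476*(35/13) = 16660/13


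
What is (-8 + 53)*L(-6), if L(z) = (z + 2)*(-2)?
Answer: 360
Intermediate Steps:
L(z) = -4 - 2*z (L(z) = (2 + z)*(-2) = -4 - 2*z)
(-8 + 53)*L(-6) = (-8 + 53)*(-4 - 2*(-6)) = 45*(-4 + 12) = 45*8 = 360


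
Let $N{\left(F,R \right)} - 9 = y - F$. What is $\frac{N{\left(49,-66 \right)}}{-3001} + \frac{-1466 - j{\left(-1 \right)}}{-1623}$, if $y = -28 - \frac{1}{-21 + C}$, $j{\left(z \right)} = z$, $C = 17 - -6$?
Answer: $\frac{9015281}{9741246} \approx 0.92548$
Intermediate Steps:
$C = 23$ ($C = 17 + 6 = 23$)
$y = - \frac{57}{2}$ ($y = -28 - \frac{1}{-21 + 23} = -28 - \frac{1}{2} = - \frac{57}{2} \approx -28.5$)
$N{\left(F,R \right)} = - \frac{39}{2} - F$ ($N{\left(F,R \right)} = 9 - \left(\frac{57}{2} + F\right) = - \frac{39}{2} - F$)
$\frac{N{\left(49,-66 \right)}}{-3001} + \frac{-1466 - j{\left(-1 \right)}}{-1623} = \frac{- \frac{39}{2} - 49}{-3001} + \frac{-1466 - -1}{-1623} = \left(- \frac{39}{2} - 49\right) \left(- \frac{1}{3001}\right) + \left(-1466 + 1\right) \left(- \frac{1}{1623}\right) = \left(- \frac{137}{2}\right) \left(- \frac{1}{3001}\right) - - \frac{1465}{1623} = \frac{137}{6002} + \frac{1465}{1623} = \frac{9015281}{9741246}$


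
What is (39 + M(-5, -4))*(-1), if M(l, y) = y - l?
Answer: -40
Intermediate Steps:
(39 + M(-5, -4))*(-1) = (39 + (-4 - 1*(-5)))*(-1) = (39 + (-4 + 5))*(-1) = (39 + 1)*(-1) = 40*(-1) = -40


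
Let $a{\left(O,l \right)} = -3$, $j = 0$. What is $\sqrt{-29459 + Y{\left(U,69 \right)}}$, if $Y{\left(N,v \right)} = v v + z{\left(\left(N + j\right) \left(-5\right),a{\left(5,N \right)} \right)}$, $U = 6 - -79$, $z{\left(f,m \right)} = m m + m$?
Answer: $2 i \sqrt{6173} \approx 157.14 i$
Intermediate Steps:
$z{\left(f,m \right)} = m + m^{2}$ ($z{\left(f,m \right)} = m^{2} + m = m + m^{2}$)
$U = 85$ ($U = 6 + 79 = 85$)
$Y{\left(N,v \right)} = 6 + v^{2}$ ($Y{\left(N,v \right)} = v v - 3 \left(1 - 3\right) = v^{2} - -6 = v^{2} + 6 = 6 + v^{2}$)
$\sqrt{-29459 + Y{\left(U,69 \right)}} = \sqrt{-29459 + \left(6 + 69^{2}\right)} = \sqrt{-29459 + \left(6 + 4761\right)} = \sqrt{-29459 + 4767} = \sqrt{-24692} = 2 i \sqrt{6173}$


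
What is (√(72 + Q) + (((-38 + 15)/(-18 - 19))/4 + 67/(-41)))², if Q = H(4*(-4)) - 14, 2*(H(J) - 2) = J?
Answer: 1995187177/36820624 - 8973*√13/1517 ≈ 32.860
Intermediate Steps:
H(J) = 2 + J/2
Q = -20 (Q = (2 + (4*(-4))/2) - 14 = (2 + (½)*(-16)) - 14 = (2 - 8) - 14 = -6 - 14 = -20)
(√(72 + Q) + (((-38 + 15)/(-18 - 19))/4 + 67/(-41)))² = (√(72 - 20) + (((-38 + 15)/(-18 - 19))/4 + 67/(-41)))² = (√52 + (-23/(-37)*(¼) + 67*(-1/41)))² = (2*√13 + (-23*(-1/37)*(¼) - 67/41))² = (2*√13 + ((23/37)*(¼) - 67/41))² = (2*√13 + (23/148 - 67/41))² = (2*√13 - 8973/6068)² = (-8973/6068 + 2*√13)²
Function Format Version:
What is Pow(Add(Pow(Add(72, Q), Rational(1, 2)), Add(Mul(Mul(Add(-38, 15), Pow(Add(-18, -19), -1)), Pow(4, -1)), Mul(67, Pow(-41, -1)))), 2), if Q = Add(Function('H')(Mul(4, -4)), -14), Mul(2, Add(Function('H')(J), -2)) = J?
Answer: Add(Rational(1995187177, 36820624), Mul(Rational(-8973, 1517), Pow(13, Rational(1, 2)))) ≈ 32.860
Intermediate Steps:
Function('H')(J) = Add(2, Mul(Rational(1, 2), J))
Q = -20 (Q = Add(Add(2, Mul(Rational(1, 2), Mul(4, -4))), -14) = Add(Add(2, Mul(Rational(1, 2), -16)), -14) = Add(Add(2, -8), -14) = Add(-6, -14) = -20)
Pow(Add(Pow(Add(72, Q), Rational(1, 2)), Add(Mul(Mul(Add(-38, 15), Pow(Add(-18, -19), -1)), Pow(4, -1)), Mul(67, Pow(-41, -1)))), 2) = Pow(Add(Pow(Add(72, -20), Rational(1, 2)), Add(Mul(Mul(Add(-38, 15), Pow(Add(-18, -19), -1)), Pow(4, -1)), Mul(67, Pow(-41, -1)))), 2) = Pow(Add(Pow(52, Rational(1, 2)), Add(Mul(Mul(-23, Pow(-37, -1)), Rational(1, 4)), Mul(67, Rational(-1, 41)))), 2) = Pow(Add(Mul(2, Pow(13, Rational(1, 2))), Add(Mul(Mul(-23, Rational(-1, 37)), Rational(1, 4)), Rational(-67, 41))), 2) = Pow(Add(Mul(2, Pow(13, Rational(1, 2))), Add(Mul(Rational(23, 37), Rational(1, 4)), Rational(-67, 41))), 2) = Pow(Add(Mul(2, Pow(13, Rational(1, 2))), Add(Rational(23, 148), Rational(-67, 41))), 2) = Pow(Add(Mul(2, Pow(13, Rational(1, 2))), Rational(-8973, 6068)), 2) = Pow(Add(Rational(-8973, 6068), Mul(2, Pow(13, Rational(1, 2)))), 2)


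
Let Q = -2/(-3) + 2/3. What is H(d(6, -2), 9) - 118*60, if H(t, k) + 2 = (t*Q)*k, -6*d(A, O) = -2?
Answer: -7078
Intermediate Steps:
d(A, O) = ⅓ (d(A, O) = -⅙*(-2) = ⅓)
Q = 4/3 (Q = -2*(-⅓) + 2*(⅓) = ⅔ + ⅔ = 4/3 ≈ 1.3333)
H(t, k) = -2 + 4*k*t/3 (H(t, k) = -2 + (t*(4/3))*k = -2 + (4*t/3)*k = -2 + 4*k*t/3)
H(d(6, -2), 9) - 118*60 = (-2 + (4/3)*9*(⅓)) - 118*60 = (-2 + 4) - 7080 = 2 - 7080 = -7078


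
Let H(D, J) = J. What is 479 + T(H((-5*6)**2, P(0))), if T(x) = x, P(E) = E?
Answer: 479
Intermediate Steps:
479 + T(H((-5*6)**2, P(0))) = 479 + 0 = 479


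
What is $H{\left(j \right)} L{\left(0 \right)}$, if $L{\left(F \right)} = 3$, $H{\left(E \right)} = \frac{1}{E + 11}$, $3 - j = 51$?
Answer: $- \frac{3}{37} \approx -0.081081$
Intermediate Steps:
$j = -48$ ($j = 3 - 51 = -48$)
$H{\left(E \right)} = \frac{1}{11 + E}$
$H{\left(j \right)} L{\left(0 \right)} = \frac{1}{11 - 48} \cdot 3 = \frac{1}{-37} \cdot 3 = \left(- \frac{1}{37}\right) 3 = - \frac{3}{37}$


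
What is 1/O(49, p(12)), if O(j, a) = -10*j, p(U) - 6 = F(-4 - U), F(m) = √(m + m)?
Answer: -1/490 ≈ -0.0020408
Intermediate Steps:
F(m) = √2*√m (F(m) = √(2*m) = √2*√m)
p(U) = 6 + √2*√(-4 - U)
O(j, a) = -10*j
1/O(49, p(12)) = 1/(-10*49) = 1/(-490) = -1/490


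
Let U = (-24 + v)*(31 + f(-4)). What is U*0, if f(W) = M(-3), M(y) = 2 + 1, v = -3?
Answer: 0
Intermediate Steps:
M(y) = 3
f(W) = 3
U = -918 (U = (-24 - 3)*(31 + 3) = -27*34 = -918)
U*0 = -918*0 = 0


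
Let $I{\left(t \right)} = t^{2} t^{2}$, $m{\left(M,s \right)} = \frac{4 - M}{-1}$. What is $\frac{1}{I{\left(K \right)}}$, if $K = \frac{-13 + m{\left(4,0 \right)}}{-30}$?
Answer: $\frac{810000}{28561} \approx 28.36$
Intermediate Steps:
$m{\left(M,s \right)} = -4 + M$ ($m{\left(M,s \right)} = \left(4 - M\right) \left(-1\right) = -4 + M$)
$K = \frac{13}{30}$ ($K = \frac{-13 + \left(-4 + 4\right)}{-30} = \left(-13 + 0\right) \left(- \frac{1}{30}\right) = \left(-13\right) \left(- \frac{1}{30}\right) = \frac{13}{30} \approx 0.43333$)
$I{\left(t \right)} = t^{4}$
$\frac{1}{I{\left(K \right)}} = \frac{1}{\left(\frac{13}{30}\right)^{4}} = \frac{1}{\frac{28561}{810000}} = \frac{810000}{28561}$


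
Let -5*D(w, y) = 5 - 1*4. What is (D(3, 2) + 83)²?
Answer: 171396/25 ≈ 6855.8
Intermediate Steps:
D(w, y) = -⅕ (D(w, y) = -(5 - 1*4)/5 = -(5 - 4)/5 = -⅕*1 = -⅕)
(D(3, 2) + 83)² = (-⅕ + 83)² = (414/5)² = 171396/25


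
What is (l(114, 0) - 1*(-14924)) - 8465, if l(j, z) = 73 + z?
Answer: 6532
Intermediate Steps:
(l(114, 0) - 1*(-14924)) - 8465 = ((73 + 0) - 1*(-14924)) - 8465 = (73 + 14924) - 8465 = 14997 - 8465 = 6532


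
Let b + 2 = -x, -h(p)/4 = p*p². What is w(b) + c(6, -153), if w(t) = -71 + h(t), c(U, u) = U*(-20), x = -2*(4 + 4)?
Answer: -11167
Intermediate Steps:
x = -16 (x = -2*8 = -16)
h(p) = -4*p³ (h(p) = -4*p*p² = -4*p³)
c(U, u) = -20*U
b = 14 (b = -2 - 1*(-16) = -2 + 16 = 14)
w(t) = -71 - 4*t³
w(b) + c(6, -153) = (-71 - 4*14³) - 20*6 = (-71 - 4*2744) - 120 = (-71 - 10976) - 120 = -11047 - 120 = -11167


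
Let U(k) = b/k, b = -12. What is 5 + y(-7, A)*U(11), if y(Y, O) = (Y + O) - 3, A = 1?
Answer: 163/11 ≈ 14.818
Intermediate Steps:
y(Y, O) = -3 + O + Y (y(Y, O) = (O + Y) - 3 = -3 + O + Y)
U(k) = -12/k
5 + y(-7, A)*U(11) = 5 + (-3 + 1 - 7)*(-12/11) = 5 - (-108)/11 = 5 - 9*(-12/11) = 5 + 108/11 = 163/11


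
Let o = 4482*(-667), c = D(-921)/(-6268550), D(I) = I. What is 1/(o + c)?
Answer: -6268550/18739792612779 ≈ -3.3450e-7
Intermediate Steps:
c = 921/6268550 (c = -921/(-6268550) = -921*(-1/6268550) = 921/6268550 ≈ 0.00014692)
o = -2989494
1/(o + c) = 1/(-2989494 + 921/6268550) = 1/(-18739792612779/6268550) = -6268550/18739792612779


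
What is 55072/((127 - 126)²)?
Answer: 55072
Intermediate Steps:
55072/((127 - 126)²) = 55072/(1²) = 55072/1 = 55072*1 = 55072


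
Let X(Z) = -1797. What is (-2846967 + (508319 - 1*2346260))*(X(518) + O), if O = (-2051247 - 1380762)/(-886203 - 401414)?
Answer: 10824085183651920/1287617 ≈ 8.4063e+9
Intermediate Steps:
O = 3432009/1287617 (O = -3432009/(-1287617) = -3432009*(-1/1287617) = 3432009/1287617 ≈ 2.6654)
(-2846967 + (508319 - 1*2346260))*(X(518) + O) = (-2846967 + (508319 - 1*2346260))*(-1797 + 3432009/1287617) = (-2846967 + (508319 - 2346260))*(-2310415740/1287617) = (-2846967 - 1837941)*(-2310415740/1287617) = -4684908*(-2310415740/1287617) = 10824085183651920/1287617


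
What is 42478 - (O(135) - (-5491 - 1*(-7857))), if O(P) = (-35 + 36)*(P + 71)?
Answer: 44638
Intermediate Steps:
O(P) = 71 + P (O(P) = 1*(71 + P) = 71 + P)
42478 - (O(135) - (-5491 - 1*(-7857))) = 42478 - ((71 + 135) - (-5491 - 1*(-7857))) = 42478 - (206 - (-5491 + 7857)) = 42478 - (206 - 1*2366) = 42478 - (206 - 2366) = 42478 - 1*(-2160) = 42478 + 2160 = 44638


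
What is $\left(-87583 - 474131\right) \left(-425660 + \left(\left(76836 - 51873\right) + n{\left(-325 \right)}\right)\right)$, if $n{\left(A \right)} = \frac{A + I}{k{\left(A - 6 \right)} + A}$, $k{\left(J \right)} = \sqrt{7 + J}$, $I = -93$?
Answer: $\frac{23846618912053542}{105949} - \frac{4226336136 i}{105949} \approx 2.2508 \cdot 10^{11} - 39890.0 i$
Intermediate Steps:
$n{\left(A \right)} = \frac{-93 + A}{A + \sqrt{1 + A}}$ ($n{\left(A \right)} = \frac{A - 93}{\sqrt{7 + \left(A - 6\right)} + A} = \frac{-93 + A}{\sqrt{7 + \left(-6 + A\right)} + A} = \frac{-93 + A}{\sqrt{1 + A} + A} = \frac{-93 + A}{A + \sqrt{1 + A}}$)
$\left(-87583 - 474131\right) \left(-425660 + \left(\left(76836 - 51873\right) + n{\left(-325 \right)}\right)\right) = \left(-87583 - 474131\right) \left(-425660 + \left(\left(76836 - 51873\right) + \frac{-93 - 325}{-325 + \sqrt{1 - 325}}\right)\right) = - 561714 \left(-425660 + \left(24963 + \frac{1}{-325 + \sqrt{-324}} \left(-418\right)\right)\right) = - 561714 \left(-425660 + \left(24963 + \frac{1}{-325 + 18 i} \left(-418\right)\right)\right) = - 561714 \left(-425660 + \left(24963 + \frac{-325 - 18 i}{105949} \left(-418\right)\right)\right) = - 561714 \left(-425660 + \left(24963 - \frac{418 \left(-325 - 18 i\right)}{105949}\right)\right) = - 561714 \left(-400697 - \frac{418 \left(-325 - 18 i\right)}{105949}\right) = 225077114658 + \frac{234796452 \left(-325 - 18 i\right)}{105949}$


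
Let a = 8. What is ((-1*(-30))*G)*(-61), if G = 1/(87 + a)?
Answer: -366/19 ≈ -19.263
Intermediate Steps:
G = 1/95 (G = 1/(87 + 8) = 1/95 ≈ 0.010526)
((-1*(-30))*G)*(-61) = (-1*(-30)*(1/95))*(-61) = (30*(1/95))*(-61) = (6/19)*(-61) = -366/19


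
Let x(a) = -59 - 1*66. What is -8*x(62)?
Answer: 1000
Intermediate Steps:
x(a) = -125 (x(a) = -59 - 66 = -125)
-8*x(62) = -8*(-125) = 1000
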